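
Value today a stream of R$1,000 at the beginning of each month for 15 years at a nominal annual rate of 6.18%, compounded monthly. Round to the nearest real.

With 12 periods per year: i = 0.00515, n = 180.
PV = 1000 × [1 − (1+0.00515)^(−180)] / 0.00515 × (1+i) = 1000 × 117.752507 = 117,752.5071
(Beginning-of-period payments → annuity-due factor ×(1+i).)

R$117,753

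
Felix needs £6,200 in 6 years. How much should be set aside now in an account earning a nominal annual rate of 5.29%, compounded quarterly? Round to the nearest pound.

£4,523

Periodic rate i = 0.0529/4 = 0.013225; n = 6 × 4 = 24 periods.
Discount factor = (1+0.013225)^(−24) = 0.729556; PV = 6,200 × 0.729556 = 4,523.2455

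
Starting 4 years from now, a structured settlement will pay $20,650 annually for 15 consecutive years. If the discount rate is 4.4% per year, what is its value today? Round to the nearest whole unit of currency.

$196,243

Value one period before first payment (t=3): 20650 × [1 − (1+0.044)^(−15)] / 0.044 = 20650 × 10.813760 = 223,304.1381
Discount back 3 years: 223,304.1381 × (1+0.044)^(−3) = 223,304.1381 × 0.878817 = 196,243.4974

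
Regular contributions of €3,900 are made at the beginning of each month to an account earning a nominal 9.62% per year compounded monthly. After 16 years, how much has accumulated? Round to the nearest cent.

€1,781,252.74

i = 0.0962/12 = 0.00801667 per month; n = 16·12 = 192.
FV = 3900 × [(1+0.00801667)^192 − 1] / 0.00801667 × (1+i) = 3900 × 456.731473 = 1,781,252.7437
(annuity-due: payments at period start, so ×(1+i).)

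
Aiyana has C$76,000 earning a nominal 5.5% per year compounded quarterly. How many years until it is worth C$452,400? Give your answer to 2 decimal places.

32.66 years

Periodic rate i = 0.055/4 = 0.01375.
n = ln(452400/76000) / ln(1+0.01375) = ln(5.95263) / 0.013656 = 130.6232 quarters
= 130.6232/4 years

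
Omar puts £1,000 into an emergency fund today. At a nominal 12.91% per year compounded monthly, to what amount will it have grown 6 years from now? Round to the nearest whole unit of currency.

i = 0.1291/12 = 0.0107583 per month; n = 6·12 = 72.
FV = 1,000 × (1 + 0.0107583)^72 = 2,160.7663

£2,161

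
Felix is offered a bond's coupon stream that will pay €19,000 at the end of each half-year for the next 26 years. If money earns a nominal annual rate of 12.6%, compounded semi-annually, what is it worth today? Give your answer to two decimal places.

€289,007.22

Periodic rate i = 0.126/2 = 0.063; n = 26 × 2 = 52 periods.
PV = 19000 × [1 − (1+0.063)^(−52)] / 0.063 = 19000 × 15.210907 = 289,007.2247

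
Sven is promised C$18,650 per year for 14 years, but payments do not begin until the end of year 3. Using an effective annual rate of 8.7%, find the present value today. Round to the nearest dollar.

Value one period before first payment (t=2): 18650 × [1 − (1+0.087)^(−14)] / 0.087 = 18650 × 7.919326 = 147,695.4349
PV₀ = 147,695.4349 / (1+0.087)^2 = 147,695.4349 / 1.181569 = 124,999.4159

C$124,999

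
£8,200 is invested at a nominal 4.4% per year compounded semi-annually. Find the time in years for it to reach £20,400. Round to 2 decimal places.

20.94 years

Periodic rate i = 0.044/2 = 0.022.
n = ln(20400/8200) / ln(1+0.022) = ln(2.48780) / 0.021761 = 41.8814 half-years
= 41.8814/2 years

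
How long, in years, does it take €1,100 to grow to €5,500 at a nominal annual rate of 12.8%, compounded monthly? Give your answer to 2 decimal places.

Periodic rate i = 0.128/12 = 0.0106667.
(1+i)^n = 5500/1100 = 5.00000, so n = ln 5.00000 / ln 1.01067 = 151.6881 months
= 151.6881/12 years

12.64 years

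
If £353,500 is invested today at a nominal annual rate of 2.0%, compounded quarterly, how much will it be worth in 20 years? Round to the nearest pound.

£526,835

Periodic rate i = 0.02/4 = 0.005; n = 20 × 4 = 80 periods.
FV = PV·(1+i)^n = 353,500 × 1.490339 = 526,834.6837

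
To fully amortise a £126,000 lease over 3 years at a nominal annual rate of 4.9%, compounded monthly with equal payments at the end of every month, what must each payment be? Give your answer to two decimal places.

Periodic rate i = 0.049/12 = 0.00408333; n = 3 × 12 = 36 periods.
Annuity-PV factor = 33.415737; PMT = 126000 / 33.415737 = 3,770.6785

£3,770.68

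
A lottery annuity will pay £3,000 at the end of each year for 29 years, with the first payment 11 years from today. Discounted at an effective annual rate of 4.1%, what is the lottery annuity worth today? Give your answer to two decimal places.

Value one period before first payment (t=10): 3000 × [1 − (1+0.041)^(−29)] / 0.041 = 3000 × 16.784442 = 50,353.3272
Discount back 10 years: 50,353.3272 × (1+0.041)^(−10) = 50,353.3272 × 0.669103 = 33,691.5412

£33,691.54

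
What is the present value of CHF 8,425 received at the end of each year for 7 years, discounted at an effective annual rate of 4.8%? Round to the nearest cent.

CHF 49,105.52

Annuity factor a(7|0.048) = 5.828548; PV = 8425 × 5.828548 = 49,105.5176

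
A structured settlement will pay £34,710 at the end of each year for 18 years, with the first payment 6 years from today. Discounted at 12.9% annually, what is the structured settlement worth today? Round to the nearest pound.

Value one period before first payment (t=5): 34710 × [1 − (1+0.129)^(−18)] / 0.129 = 34710 × 6.879129 = 238,774.5587
PV₀ = 238,774.5587 / (1+0.129)^5 = 238,774.5587 / 1.834297 = 130,172.2290

£130,172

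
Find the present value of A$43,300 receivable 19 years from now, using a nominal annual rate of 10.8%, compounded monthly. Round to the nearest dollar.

With 12 periods per year: i = 0.009, n = 228.
PV = 43,300 / (1 + 0.009)^228 = 43,300 / 7.712335 = 5,614.3825

A$5,614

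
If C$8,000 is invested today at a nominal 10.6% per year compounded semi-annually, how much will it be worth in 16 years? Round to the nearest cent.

i = 0.106/2 = 0.053 per half-year; n = 16·2 = 32.
8,000 × (1+0.053)^32 = 8,000 × 5.220449 = 41,763.5940

C$41,763.59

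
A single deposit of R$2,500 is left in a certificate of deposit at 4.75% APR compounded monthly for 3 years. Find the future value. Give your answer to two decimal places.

With 12 periods per year: i = 0.00395833, n = 36.
FV = 2,500 × (1 + 0.00395833)^36 = 2,882.0719

R$2,882.07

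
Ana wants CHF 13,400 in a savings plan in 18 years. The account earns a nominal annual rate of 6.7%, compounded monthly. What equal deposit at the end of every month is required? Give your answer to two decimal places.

CHF 32.13

With 12 periods per year: i = 0.00558333, n = 216.
PMT = 13400 / ( [(1+0.00558333)^216 − 1] / 0.00558333 ) = 13400 / 417.118690 = 32.1251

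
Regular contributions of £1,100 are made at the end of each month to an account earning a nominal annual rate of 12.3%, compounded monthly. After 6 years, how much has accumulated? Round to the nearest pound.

i = 0.123/12 = 0.01025 per month; n = 6·12 = 72.
Accumulation factor s(72|0.01025) = 105.746801; FV = 1100 × 105.746801 = 116,321.4811

£116,321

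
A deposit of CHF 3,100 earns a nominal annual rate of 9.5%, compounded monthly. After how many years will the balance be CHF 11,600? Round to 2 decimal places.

Periodic rate i = 0.095/12 = 0.00791667.
(1+i)^n = 11600/3100 = 3.74194, so n = ln 3.74194 / ln 1.00792 = 167.3456 months
= 167.3456/12 years

13.95 years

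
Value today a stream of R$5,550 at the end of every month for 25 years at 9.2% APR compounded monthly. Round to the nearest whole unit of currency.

Periodic rate i = 0.092/12 = 0.00766667; n = 25 × 12 = 300 periods.
Annuity factor a(300|0.00766667) = 117.242326; PV = 5550 × 117.242326 = 650,694.9081

R$650,695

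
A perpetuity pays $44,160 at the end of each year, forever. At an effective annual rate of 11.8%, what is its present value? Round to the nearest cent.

PV = PMT / i = 44160 / 0.118 = 374,237.2881

$374,237.29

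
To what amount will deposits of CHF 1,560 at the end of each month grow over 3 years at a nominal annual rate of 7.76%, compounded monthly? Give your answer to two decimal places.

CHF 63,007.14

Periodic rate i = 0.0776/12 = 0.00646667; n = 3 × 12 = 36 periods.
Accumulation factor s(36|0.00646667) = 40.389190; FV = 1560 × 40.389190 = 63,007.1364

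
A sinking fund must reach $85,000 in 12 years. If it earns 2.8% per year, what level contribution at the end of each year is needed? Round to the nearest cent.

PMT = 85000 / ( [(1+0.028)^12 − 1] / 0.028 ) = 85000 / 14.031849 = 6,057.6477

$6,057.65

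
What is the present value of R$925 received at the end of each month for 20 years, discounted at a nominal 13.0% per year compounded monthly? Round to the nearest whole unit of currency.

With 12 periods per year: i = 0.0108333, n = 240.
PV = PMT · [1 − (1+i)^(−n)] / i = 925 · 85.355132 = 78,953.4975

R$78,953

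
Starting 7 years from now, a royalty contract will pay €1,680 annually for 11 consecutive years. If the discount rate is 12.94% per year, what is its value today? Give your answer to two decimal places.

Value one period before first payment (t=6): 1680 × [1 − (1+0.1294)^(−11)] / 0.1294 = 1680 × 5.701506 = 9,578.5294
Discount back 6 years: 9,578.5294 × (1+0.1294)^(−6) = 9,578.5294 × 0.481852 = 4,615.4297

€4,615.43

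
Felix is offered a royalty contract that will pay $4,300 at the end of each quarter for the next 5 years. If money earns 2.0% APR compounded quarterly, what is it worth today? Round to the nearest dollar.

Periodic rate i = 0.02/4 = 0.005; n = 5 × 4 = 20 periods.
PV = PMT · [1 − (1+i)^(−n)] / i = 4300 · 18.987419 = 81,645.9023

$81,646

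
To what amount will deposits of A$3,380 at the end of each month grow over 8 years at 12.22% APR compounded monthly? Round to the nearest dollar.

A$545,987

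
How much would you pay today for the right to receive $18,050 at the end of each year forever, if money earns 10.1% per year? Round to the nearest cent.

$178,712.87

PV = C/r = 18050/0.101 = 178,712.8713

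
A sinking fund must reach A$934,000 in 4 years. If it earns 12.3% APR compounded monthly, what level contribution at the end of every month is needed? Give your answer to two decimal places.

A$15,160.10

i = 0.123/12 = 0.01025 per month; n = 4·12 = 48.
FV-annuity factor = 61.609082; PMT = 934000 / 61.609082 = 15,160.1027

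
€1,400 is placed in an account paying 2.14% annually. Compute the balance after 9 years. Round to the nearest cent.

FV = PV·(1+i)^n = 1,400 × 1.209937 = 1,693.9115

€1,693.91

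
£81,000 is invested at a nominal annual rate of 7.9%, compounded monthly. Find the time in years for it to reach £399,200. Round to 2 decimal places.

Periodic rate i = 0.079/12 = 0.00658333.
n = ln(399200/81000) / ln(1+0.00658333) = ln(4.92840) / 0.006562 = 243.0771 months
= 243.0771/12 years

20.26 years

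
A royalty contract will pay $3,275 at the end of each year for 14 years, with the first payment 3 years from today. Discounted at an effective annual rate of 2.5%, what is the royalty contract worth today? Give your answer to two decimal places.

$36,442.82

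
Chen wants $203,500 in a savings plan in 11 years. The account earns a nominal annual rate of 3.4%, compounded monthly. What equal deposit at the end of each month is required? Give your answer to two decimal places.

i = 0.034/12 = 0.00283333 per month; n = 11·12 = 132.
PMT = 203500 / ( [(1+0.00283333)^132 − 1] / 0.00283333 ) = 203500 / 159.800708 = 1,273.4612

$1,273.46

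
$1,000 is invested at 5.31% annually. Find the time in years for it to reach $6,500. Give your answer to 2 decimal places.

36.18 years

(1+i)^n = 6500/1000 = 6.50000, so n = ln 6.50000 / ln 1.0531 = 36.1783 years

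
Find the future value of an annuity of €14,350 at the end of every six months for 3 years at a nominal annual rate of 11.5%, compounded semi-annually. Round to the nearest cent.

€99,467.64

i = 0.115/2 = 0.0575 per half-year; n = 3·2 = 6.
FV = PMT · [(1+i)^n − 1] / i = 14350 · 6.931543 = 99,467.6400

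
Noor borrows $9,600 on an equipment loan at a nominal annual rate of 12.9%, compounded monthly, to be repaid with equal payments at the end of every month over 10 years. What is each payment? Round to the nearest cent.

Periodic rate i = 0.129/12 = 0.01075; n = 10 × 12 = 120 periods.
Annuity-PV factor = 67.239776; PMT = 9600 / 67.239776 = 142.7726

$142.77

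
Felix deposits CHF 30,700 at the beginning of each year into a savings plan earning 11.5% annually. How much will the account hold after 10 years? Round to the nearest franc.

CHF 586,368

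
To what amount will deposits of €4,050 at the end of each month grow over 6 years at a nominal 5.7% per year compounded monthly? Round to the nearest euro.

€346,698

With 12 periods per year: i = 0.00475, n = 72.
Accumulation factor s(72|0.00475) = 85.604403; FV = 4050 × 85.604403 = 346,697.8316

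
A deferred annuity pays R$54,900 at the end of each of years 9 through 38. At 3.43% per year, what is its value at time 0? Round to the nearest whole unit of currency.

PV at t=8 (ordinary 30-year annuity): 54900 × a(30|0.0343) = 54900 × 18.554415 = 1,018,637.3631
Discount back 8 years: 1,018,637.3631 × (1+0.0343)^(−8) = 1,018,637.3631 × 0.763533 = 777,763.2247

R$777,763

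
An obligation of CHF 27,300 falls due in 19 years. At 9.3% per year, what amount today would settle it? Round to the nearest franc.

PV = 27,300 / (1 + 0.093)^19 = 27,300 / 5.417302 = 5,039.4086

CHF 5,039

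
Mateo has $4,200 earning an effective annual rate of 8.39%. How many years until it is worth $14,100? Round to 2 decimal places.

15.03 years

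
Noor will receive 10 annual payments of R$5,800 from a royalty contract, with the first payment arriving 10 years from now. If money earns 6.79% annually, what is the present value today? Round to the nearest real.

R$22,774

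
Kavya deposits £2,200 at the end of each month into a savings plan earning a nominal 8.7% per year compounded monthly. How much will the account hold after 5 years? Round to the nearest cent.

i = 0.087/12 = 0.00725 per month; n = 5·12 = 60.
Accumulation factor s(60|0.00725) = 74.833167; FV = 2200 × 74.833167 = 164,632.9666

£164,632.97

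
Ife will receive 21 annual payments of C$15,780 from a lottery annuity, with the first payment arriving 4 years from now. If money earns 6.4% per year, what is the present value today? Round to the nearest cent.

PV at t=3 (ordinary 21-year annuity): 15780 × a(21|0.064) = 15780 × 11.378356 = 179,550.4602
PV₀ = 179,550.4602 / (1+0.064)^3 = 179,550.4602 / 1.204550 = 149,060.1791

C$149,060.18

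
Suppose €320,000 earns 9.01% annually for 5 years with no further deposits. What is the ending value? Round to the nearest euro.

FV = PV·(1+i)^n = 320,000 × 1.539330 = 492,585.5601

€492,586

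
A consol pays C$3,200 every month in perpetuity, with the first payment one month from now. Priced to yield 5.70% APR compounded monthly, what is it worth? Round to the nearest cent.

Periodic rate i = 0.057/12 = 0.00475.
PV = PMT / i = 3200 / 0.00475 = 673,684.2105

C$673,684.21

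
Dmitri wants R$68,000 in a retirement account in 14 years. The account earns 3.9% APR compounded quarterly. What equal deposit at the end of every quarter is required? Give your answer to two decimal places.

R$918.57

i = 0.039/4 = 0.00975 per quarter; n = 14·4 = 56.
FV-annuity factor = 74.028150; PMT = 68000 / 74.028150 = 918.5695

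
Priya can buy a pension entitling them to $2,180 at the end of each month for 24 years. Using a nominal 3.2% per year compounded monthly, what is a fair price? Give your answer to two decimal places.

$437,841.15

i = 0.032/12 = 0.00266667 per month; n = 24·12 = 288.
Annuity factor a(288|0.00266667) = 200.844564; PV = 2180 × 200.844564 = 437,841.1501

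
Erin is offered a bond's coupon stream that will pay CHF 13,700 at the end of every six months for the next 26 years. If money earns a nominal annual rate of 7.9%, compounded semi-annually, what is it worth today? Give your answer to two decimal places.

CHF 300,570.74

Periodic rate i = 0.079/2 = 0.0395; n = 26 × 2 = 52 periods.
Annuity factor a(52|0.0395) = 21.939470; PV = 13700 × 21.939470 = 300,570.7377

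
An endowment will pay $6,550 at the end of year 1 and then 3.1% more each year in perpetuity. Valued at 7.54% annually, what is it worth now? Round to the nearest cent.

$147,522.52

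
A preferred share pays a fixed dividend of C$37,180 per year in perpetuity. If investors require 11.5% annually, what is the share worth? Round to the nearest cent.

C$323,304.35

PV = PMT / i = 37180 / 0.115 = 323,304.3478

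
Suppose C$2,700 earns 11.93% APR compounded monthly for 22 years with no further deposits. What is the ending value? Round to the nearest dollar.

C$36,778

With 12 periods per year: i = 0.00994167, n = 264.
FV = PV·(1+i)^n = 2,700 × 13.621363 = 36,777.6805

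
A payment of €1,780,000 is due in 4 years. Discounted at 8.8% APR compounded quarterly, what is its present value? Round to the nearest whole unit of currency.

Periodic rate i = 0.088/4 = 0.022; n = 4 × 4 = 16 periods.
Discount factor = (1+0.022)^(−16) = 0.705969; PV = 1,780,000 × 0.705969 = 1,256,624.9247

€1,256,625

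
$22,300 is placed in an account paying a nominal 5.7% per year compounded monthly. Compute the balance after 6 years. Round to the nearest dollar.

Periodic rate i = 0.057/12 = 0.00475; n = 6 × 12 = 72 periods.
22,300 × (1+0.00475)^72 = 22,300 × 1.406621 = 31,367.6464

$31,368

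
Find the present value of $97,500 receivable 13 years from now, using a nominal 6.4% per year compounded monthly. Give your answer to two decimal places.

$42,523.77

Periodic rate i = 0.064/12 = 0.00533333; n = 13 × 12 = 156 periods.
PV = FV·(1+i)^(−n) = 97,500 × 0.436141 = 42,523.7689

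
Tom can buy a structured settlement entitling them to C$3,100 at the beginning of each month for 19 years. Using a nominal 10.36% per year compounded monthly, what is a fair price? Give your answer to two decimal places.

C$311,155.73

i = 0.1036/12 = 0.00863333 per month; n = 19·12 = 228.
PV = PMT · [1 − (1+i)^(−n)] / i × (1+i) = 3100 · 100.372815 = 311,155.7257
(Beginning-of-period payments → annuity-due factor ×(1+i).)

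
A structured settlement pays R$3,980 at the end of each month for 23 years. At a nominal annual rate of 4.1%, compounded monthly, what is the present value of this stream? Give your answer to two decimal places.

Periodic rate i = 0.041/12 = 0.00341667; n = 23 × 12 = 276 periods.
PV = PMT · [1 − (1+i)^(−n)] / i = 3980 · 178.511946 = 710,477.5434

R$710,477.54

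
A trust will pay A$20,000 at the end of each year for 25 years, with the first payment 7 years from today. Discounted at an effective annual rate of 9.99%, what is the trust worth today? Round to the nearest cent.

Value one period before first payment (t=6): 20000 × [1 − (1+0.0999)^(−25)] / 0.0999 = 20000 × 9.084024 = 181,680.4785
PV₀ = 181,680.4785 / (1+0.0999)^6 = 181,680.4785 / 1.770595 = 102,609.8500

A$102,609.85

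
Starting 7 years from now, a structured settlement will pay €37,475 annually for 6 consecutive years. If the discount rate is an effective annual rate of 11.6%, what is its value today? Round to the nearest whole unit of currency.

€80,665

PV at t=6 (ordinary 6-year annuity): 37475 × a(6|0.116) = 37475 × 4.158409 = 155,836.3921
PV₀ = 155,836.3921 / (1+0.116)^6 = 155,836.3921 / 1.931902 = 80,664.7361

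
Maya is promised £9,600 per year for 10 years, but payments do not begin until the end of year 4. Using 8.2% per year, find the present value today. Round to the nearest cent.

£50,397.51

Value one period before first payment (t=3): 9600 × [1 − (1+0.082)^(−10)] / 0.082 = 9600 × 6.649969 = 63,839.7012
PV₀ = 63,839.7012 / (1+0.082)^3 = 63,839.7012 / 1.266723 = 50,397.5081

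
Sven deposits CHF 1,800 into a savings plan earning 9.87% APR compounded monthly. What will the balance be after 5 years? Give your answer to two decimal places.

CHF 2,942.53

Periodic rate i = 0.0987/12 = 0.008225; n = 5 × 12 = 60 periods.
1,800 × (1+0.008225)^60 = 1,800 × 1.634736 = 2,942.5254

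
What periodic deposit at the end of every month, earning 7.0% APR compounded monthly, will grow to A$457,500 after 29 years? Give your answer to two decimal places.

A$406.25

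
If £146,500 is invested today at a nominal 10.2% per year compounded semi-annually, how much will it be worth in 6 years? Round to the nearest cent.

£266,115.53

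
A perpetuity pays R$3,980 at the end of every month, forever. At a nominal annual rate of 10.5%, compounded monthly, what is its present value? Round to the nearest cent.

R$454,857.14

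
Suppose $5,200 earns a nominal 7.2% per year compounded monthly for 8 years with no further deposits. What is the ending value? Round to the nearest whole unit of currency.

$9,234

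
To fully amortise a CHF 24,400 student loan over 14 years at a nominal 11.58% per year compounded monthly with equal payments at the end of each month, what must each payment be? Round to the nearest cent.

With 12 periods per year: i = 0.00965, n = 168.
Annuity-PV factor = 82.984079; PMT = 24400 / 82.984079 = 294.0323

CHF 294.03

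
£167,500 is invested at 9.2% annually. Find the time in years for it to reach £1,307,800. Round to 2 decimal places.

(1+i)^n = 1.3078e+06/167500 = 7.80776, so n = ln 7.80776 / ln 1.092 = 23.3507 years

23.35 years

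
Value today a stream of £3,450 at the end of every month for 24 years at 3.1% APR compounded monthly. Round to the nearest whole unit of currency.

£700,240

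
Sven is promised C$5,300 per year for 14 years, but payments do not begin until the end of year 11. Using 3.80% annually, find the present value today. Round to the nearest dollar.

C$39,070

Value one period before first payment (t=10): 5300 × [1 − (1+0.038)^(−14)] / 0.038 = 5300 × 10.703972 = 56,731.0537
PV₀ = 56,731.0537 / (1+0.038)^10 = 56,731.0537 / 1.452023 = 39,070.3512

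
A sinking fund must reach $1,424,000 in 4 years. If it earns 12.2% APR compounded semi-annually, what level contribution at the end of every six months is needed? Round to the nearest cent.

$143,359.59

i = 0.122/2 = 0.061 per half-year; n = 4·2 = 8.
FV-annuity factor = 9.933064; PMT = 1.424e+06 / 9.933064 = 143,359.5903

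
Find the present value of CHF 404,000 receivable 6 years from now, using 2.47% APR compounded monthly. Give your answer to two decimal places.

With 12 periods per year: i = 0.00205833, n = 72.
PV = 404,000 / (1 + 0.00205833)^72 = 404,000 / 1.159568 = 348,405.5558

CHF 348,405.56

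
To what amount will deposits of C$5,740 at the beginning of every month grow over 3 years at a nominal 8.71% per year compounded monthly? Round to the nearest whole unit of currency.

With 12 periods per year: i = 0.00725833, n = 36.
FV = PMT · [(1+i)^n − 1] / i × (1+i) = 5740 · 41.269913 = 236,889.3033
(annuity-due: payments at period start, so ×(1+i).)

C$236,889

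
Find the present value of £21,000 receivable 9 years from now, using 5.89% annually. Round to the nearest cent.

PV = 21,000 / (1 + 0.0589)^9 = 21,000 / 1.673765 = 12,546.5627

£12,546.56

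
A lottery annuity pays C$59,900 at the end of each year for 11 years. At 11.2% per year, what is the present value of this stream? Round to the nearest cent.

C$368,458.66

PV = PMT · [1 − (1+i)^(−n)] / i = 59900 · 6.151230 = 368,458.6597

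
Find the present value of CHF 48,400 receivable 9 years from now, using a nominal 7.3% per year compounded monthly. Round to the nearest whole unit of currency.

Periodic rate i = 0.073/12 = 0.00608333; n = 9 × 12 = 108 periods.
PV = FV·(1+i)^(−n) = 48,400 × 0.519437 = 25,140.7521

CHF 25,141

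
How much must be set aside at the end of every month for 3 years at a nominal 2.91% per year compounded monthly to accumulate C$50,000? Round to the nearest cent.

C$1,330.83

Periodic rate i = 0.0291/12 = 0.002425; n = 3 × 12 = 36 periods.
PMT = 50000 / ( [(1+0.002425)^36 − 1] / 0.002425 ) = 50000 / 37.570591 = 1,330.8282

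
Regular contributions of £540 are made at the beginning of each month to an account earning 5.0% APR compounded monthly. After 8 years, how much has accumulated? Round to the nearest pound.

£63,845

With 12 periods per year: i = 0.00416667, n = 96.
FV = PMT · [(1+i)^n − 1] / i × (1+i) = 540 · 118.231098 = 63,844.7928
Payments are at the start of each period, so multiply by (1+i).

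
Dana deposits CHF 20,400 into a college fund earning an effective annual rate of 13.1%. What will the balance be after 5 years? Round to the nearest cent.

CHF 37,752.28

FV = PV·(1+i)^n = 20,400 × 1.850602 = 37,752.2806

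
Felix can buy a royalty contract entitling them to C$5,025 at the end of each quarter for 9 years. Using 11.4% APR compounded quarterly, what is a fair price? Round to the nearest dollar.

Periodic rate i = 0.114/4 = 0.0285; n = 9 × 4 = 36 periods.
PV = 5025 × [1 − (1+0.0285)^(−36)] / 0.0285 = 5025 × 22.329194 = 112,204.1993

C$112,204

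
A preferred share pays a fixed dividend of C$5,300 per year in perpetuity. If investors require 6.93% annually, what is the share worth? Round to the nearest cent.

C$76,479.08

PV = PMT / i = 5300 / 0.0693 = 76,479.0765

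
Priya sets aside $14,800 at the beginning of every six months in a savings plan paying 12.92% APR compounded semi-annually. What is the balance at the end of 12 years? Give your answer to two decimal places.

$851,795.52

With 2 periods per year: i = 0.0646, n = 24.
Accumulation factor s(24|0.0646) × (1+i) = 57.553751; FV = 14800 × 57.553751 = 851,795.5159
Payments are at the start of each period, so multiply by (1+i).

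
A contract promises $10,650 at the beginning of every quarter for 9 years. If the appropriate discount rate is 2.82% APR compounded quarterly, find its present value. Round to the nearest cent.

$339,949.93

Periodic rate i = 0.0282/4 = 0.00705; n = 9 × 4 = 36 periods.
PV = PMT · [1 − (1+i)^(−n)] / i × (1+i) = 10650 · 31.920182 = 339,949.9339
Payments are at the start of each period, so multiply by (1+i).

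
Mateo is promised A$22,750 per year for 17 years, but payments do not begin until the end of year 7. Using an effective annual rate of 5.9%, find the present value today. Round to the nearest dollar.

A$170,209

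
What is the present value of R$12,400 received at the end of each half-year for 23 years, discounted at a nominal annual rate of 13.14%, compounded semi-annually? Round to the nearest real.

R$178,629

i = 0.1314/2 = 0.0657 per half-year; n = 23·2 = 46.
PV = PMT · [1 − (1+i)^(−n)] / i = 12400 · 14.405571 = 178,629.0855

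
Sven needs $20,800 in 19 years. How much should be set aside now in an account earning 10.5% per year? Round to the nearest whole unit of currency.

$3,120

Discount factor = (1+0.105)^(−19) = 0.150009; PV = 20,800 × 0.150009 = 3,120.1829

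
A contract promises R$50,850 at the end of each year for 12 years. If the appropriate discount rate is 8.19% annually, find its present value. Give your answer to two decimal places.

R$379,465.59

PV = PMT · [1 − (1+i)^(−n)] / i = 50850 · 7.462450 = 379,465.5911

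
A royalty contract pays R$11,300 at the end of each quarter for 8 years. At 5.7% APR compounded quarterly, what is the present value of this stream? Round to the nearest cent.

R$288,758.99

Periodic rate i = 0.057/4 = 0.01425; n = 8 × 4 = 32 periods.
Annuity factor a(32|0.01425) = 25.553893; PV = 11300 × 25.553893 = 288,758.9882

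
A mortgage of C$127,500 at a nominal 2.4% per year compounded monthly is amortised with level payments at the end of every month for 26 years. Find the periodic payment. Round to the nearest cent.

Periodic rate i = 0.024/12 = 0.002; n = 26 × 12 = 312 periods.
PMT = 127500 / ( [1 − (1+0.002)^(−312)] / 0.002 ) = 127500 / 231.934523 = 549.7241

C$549.72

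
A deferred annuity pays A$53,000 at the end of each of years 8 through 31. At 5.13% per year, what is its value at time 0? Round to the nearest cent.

A$508,805.51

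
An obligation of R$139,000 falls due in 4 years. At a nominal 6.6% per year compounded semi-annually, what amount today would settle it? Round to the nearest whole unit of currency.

R$107,204

Periodic rate i = 0.066/2 = 0.033; n = 4 × 2 = 8 periods.
PV = 139,000 / (1 + 0.033)^8 = 139,000 / 1.296590 = 107,204.3056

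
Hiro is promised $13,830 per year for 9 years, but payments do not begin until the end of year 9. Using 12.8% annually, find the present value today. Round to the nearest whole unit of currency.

PV at t=8 (ordinary 9-year annuity): 13830 × a(9|0.128) = 13830 × 5.170042 = 71,501.6775
Discount back 8 years: 71,501.6775 × (1+0.128)^(−8) = 71,501.6775 × 0.381529 = 27,279.9414

$27,280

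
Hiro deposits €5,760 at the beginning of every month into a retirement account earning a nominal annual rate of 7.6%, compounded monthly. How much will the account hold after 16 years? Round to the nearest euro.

Periodic rate i = 0.076/12 = 0.00633333; n = 16 × 12 = 192 periods.
FV = 5760 × [(1+0.00633333)^192 − 1] / 0.00633333 × (1+i) = 5760 × 375.111472 = 2,160,642.0771
(Beginning-of-period payments → annuity-due factor ×(1+i).)

€2,160,642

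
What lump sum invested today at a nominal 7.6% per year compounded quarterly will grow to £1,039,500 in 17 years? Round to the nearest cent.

£289,054.66

With 4 periods per year: i = 0.019, n = 68.
PV = 1,039,500 / (1 + 0.019)^68 = 1,039,500 / 3.596206 = 289,054.6640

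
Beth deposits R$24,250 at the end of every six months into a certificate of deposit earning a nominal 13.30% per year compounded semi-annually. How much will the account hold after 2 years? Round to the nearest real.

R$107,112

With 2 periods per year: i = 0.0665, n = 4.
Accumulation factor s(4|0.0665) = 4.416983; FV = 24250 × 4.416983 = 107,111.8397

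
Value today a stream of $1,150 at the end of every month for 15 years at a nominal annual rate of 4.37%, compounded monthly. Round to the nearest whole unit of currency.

$151,642

With 12 periods per year: i = 0.00364167, n = 180.
PV = PMT · [1 − (1+i)^(−n)] / i = 1150 · 131.862440 = 151,641.8060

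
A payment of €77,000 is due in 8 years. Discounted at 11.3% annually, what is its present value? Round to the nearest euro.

Discount factor = (1+0.113)^(−8) = 0.424657; PV = 77,000 × 0.424657 = 32,698.6190

€32,699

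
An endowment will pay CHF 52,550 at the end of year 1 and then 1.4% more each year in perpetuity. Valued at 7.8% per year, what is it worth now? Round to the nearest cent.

PV = PMT / (i − g) = 52550 / (0.078 − 0.014) = 52550 / 0.064000 = 821,093.7500

CHF 821,093.75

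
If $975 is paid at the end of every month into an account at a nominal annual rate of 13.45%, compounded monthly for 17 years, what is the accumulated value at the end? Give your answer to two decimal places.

i = 0.1345/12 = 0.0112083 per month; n = 17·12 = 204.
FV = 975 × [(1+0.0112083)^204 − 1] / 0.0112083 = 975 × 777.641767 = 758,200.7225

$758,200.72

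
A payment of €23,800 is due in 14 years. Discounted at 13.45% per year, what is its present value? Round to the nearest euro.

€4,067

PV = 23,800 / (1 + 0.1345)^14 = 23,800 / 5.851443 = 4,067.3726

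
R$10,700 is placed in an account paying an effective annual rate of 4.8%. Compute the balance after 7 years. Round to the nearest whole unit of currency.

10,700 × (1+0.048)^7 = 10,700 × 1.388446 = 14,856.3717

R$14,856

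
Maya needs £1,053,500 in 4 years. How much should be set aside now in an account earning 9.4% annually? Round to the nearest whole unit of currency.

£735,470

PV = 1,053,500 / (1 + 0.094)^4 = 1,053,500 / 1.432416 = 735,470.4903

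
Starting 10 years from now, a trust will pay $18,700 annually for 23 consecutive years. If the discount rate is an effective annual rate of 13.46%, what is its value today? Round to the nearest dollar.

$42,145

PV at t=9 (ordinary 23-year annuity): 18700 × a(23|0.1346) = 18700 × 7.022442 = 131,319.6734
Discount back 9 years: 131,319.6734 × (1+0.1346)^(−9) = 131,319.6734 × 0.320933 = 42,144.8760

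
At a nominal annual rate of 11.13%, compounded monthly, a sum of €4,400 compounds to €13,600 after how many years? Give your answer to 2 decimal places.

Periodic rate i = 0.1113/12 = 0.009275.
n = ln(13600/4400) / ln(1+0.009275) = ln(3.09091) / 0.009232 = 122.2308 months
= 122.2308/12 years

10.19 years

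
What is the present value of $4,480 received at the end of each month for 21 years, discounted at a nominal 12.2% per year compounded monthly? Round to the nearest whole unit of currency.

With 12 periods per year: i = 0.0101667, n = 252.
PV = PMT · [1 − (1+i)^(−n)] / i = 4480 · 90.673301 = 406,216.3870

$406,216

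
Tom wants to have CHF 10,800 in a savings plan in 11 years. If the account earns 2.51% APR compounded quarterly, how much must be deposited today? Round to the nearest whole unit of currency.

CHF 8,201

i = 0.0251/4 = 0.006275 per quarter; n = 11·4 = 44.
Discount factor = (1+0.006275)^(−44) = 0.759392; PV = 10,800 × 0.759392 = 8,201.4321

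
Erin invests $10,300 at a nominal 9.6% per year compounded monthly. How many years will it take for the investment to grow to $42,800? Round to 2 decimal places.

Periodic rate i = 0.096/12 = 0.008.
n = ln(42800/10300) / ln(1+0.008) = ln(4.15534) / 0.007968 = 178.7605 months
= 178.7605/12 years

14.90 years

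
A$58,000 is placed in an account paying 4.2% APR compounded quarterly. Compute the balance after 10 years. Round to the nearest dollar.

A$88,081

With 4 periods per year: i = 0.0105, n = 40.
FV = PV·(1+i)^n = 58,000 × 1.518633 = 88,080.6899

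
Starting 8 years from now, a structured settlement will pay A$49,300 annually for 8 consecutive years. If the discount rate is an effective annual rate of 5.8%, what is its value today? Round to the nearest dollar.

PV at t=7 (ordinary 8-year annuity): 49300 × a(8|0.058) = 49300 × 6.259247 = 308,580.8856
PV₀ = 308,580.8856 / (1+0.058)^7 = 308,580.8856 / 1.483883 = 207,954.9906

A$207,955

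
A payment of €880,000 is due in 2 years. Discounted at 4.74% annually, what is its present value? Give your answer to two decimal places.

€802,153.59

Discount factor = (1+0.0474)^(−2) = 0.911538; PV = 880,000 × 0.911538 = 802,153.5928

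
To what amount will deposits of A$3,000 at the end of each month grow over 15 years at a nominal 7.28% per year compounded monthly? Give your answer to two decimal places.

A$974,379.96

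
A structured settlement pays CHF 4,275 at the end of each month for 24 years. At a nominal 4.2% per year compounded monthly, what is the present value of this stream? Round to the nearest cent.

Periodic rate i = 0.042/12 = 0.0035; n = 24 × 12 = 288 periods.
PV = PMT · [1 − (1+i)^(−n)] / i = 4275 · 181.259719 = 774,885.3002

CHF 774,885.30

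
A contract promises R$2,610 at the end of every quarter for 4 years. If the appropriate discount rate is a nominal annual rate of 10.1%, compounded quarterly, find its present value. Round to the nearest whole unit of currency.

R$34,007

i = 0.101/4 = 0.02525 per quarter; n = 4·4 = 16.
Annuity factor a(16|0.02525) = 13.029640; PV = 2610 × 13.029640 = 34,007.3599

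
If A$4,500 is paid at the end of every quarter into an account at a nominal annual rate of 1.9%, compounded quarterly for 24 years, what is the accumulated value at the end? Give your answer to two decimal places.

i = 0.019/4 = 0.00475 per quarter; n = 24·4 = 96.
Accumulation factor s(96|0.00475) = 121.273253; FV = 4500 × 121.273253 = 545,729.6387

A$545,729.64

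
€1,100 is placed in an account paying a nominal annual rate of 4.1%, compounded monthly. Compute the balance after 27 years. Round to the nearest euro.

i = 0.041/12 = 0.00341667 per month; n = 27·12 = 324.
1,100 × (1+0.00341667)^324 = 1,100 × 3.019566 = 3,321.5228

€3,322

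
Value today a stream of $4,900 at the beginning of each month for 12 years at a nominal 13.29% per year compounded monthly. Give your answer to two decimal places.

$355,751.70

i = 0.1329/12 = 0.011075 per month; n = 12·12 = 144.
PV = PMT · [1 − (1+i)^(−n)] / i × (1+i) = 4900 · 72.602388 = 355,751.7029
(annuity-due: payments at period start, so ×(1+i).)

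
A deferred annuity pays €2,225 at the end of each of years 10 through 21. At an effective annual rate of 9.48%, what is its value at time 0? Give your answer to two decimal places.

PV at t=9 (ordinary 12-year annuity): 2225 × a(12|0.0948) = 2225 × 6.990783 = 15,554.4928
PV₀ = 15,554.4928 / (1+0.0948)^9 = 15,554.4928 / 2.259504 = 6,884.0300

€6,884.03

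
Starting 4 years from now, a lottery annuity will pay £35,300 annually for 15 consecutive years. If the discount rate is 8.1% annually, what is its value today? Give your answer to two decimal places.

PV at t=3 (ordinary 15-year annuity): 35300 × a(15|0.081) = 35300 × 8.507462 = 300,313.3943
Discount back 3 years: 300,313.3943 × (1+0.081)^(−3) = 300,313.3943 × 0.791631 = 237,737.4613

£237,737.46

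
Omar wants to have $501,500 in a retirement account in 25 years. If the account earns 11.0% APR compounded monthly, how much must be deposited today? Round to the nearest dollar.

With 12 periods per year: i = 0.00916667, n = 300.
PV = FV·(1+i)^(−n) = 501,500 × 0.064734 = 32,463.9835

$32,464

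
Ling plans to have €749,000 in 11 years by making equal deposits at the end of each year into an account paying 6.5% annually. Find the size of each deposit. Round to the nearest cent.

PMT = 749000 / ( [(1+0.065)^11 − 1] / 0.065 ) = 749000 / 15.371560 = 48,726.3492

€48,726.35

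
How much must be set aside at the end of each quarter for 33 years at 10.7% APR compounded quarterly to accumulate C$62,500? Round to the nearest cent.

C$52.89

Periodic rate i = 0.107/4 = 0.02675; n = 33 × 4 = 132 periods.
PMT = 62500 / ( [(1+0.02675)^132 − 1] / 0.02675 ) = 62500 / 1181.657324 = 52.8918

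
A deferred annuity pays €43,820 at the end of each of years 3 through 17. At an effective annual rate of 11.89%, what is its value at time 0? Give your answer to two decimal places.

€239,799.11

Value one period before first payment (t=2): 43820 × [1 − (1+0.1189)^(−15)] / 0.1189 = 43820 × 6.851059 = 300,213.4240
Discount back 2 years: 300,213.4240 × (1+0.1189)^(−2) = 300,213.4240 × 0.798762 = 239,799.1062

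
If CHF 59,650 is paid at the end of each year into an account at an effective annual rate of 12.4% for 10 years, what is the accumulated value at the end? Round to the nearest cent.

FV = 59650 × [(1+0.124)^10 − 1] / 0.124 = 59650 × 17.891703 = 1,067,240.0670

CHF 1,067,240.07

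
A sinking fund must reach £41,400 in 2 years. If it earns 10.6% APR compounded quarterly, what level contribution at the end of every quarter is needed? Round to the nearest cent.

£4,713.84

With 4 periods per year: i = 0.0265, n = 8.
FV-annuity factor = 8.782657; PMT = 41400 / 8.782657 = 4,713.8356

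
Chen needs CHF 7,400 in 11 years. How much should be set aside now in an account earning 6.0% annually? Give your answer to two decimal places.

CHF 3,898.23

PV = FV·(1+i)^(−n) = 7,400 × 0.526788 = 3,898.2277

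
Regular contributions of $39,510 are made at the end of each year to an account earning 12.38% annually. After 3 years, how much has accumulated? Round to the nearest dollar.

FV = PMT · [(1+i)^n − 1] / i = 39510 · 3.386726 = 133,809.5616

$133,810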